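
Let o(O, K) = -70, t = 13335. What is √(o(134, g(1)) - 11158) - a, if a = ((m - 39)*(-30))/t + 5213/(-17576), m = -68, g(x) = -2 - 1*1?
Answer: 67161/1201928 + 2*I*√2807 ≈ 0.055878 + 105.96*I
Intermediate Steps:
g(x) = -3 (g(x) = -2 - 1 = -3)
a = -67161/1201928 (a = ((-68 - 39)*(-30))/13335 + 5213/(-17576) = -107*(-30)*(1/13335) + 5213*(-1/17576) = 3210*(1/13335) - 401/1352 = 214/889 - 401/1352 = -67161/1201928 ≈ -0.055878)
√(o(134, g(1)) - 11158) - a = √(-70 - 11158) - 1*(-67161/1201928) = √(-11228) + 67161/1201928 = 2*I*√2807 + 67161/1201928 = 67161/1201928 + 2*I*√2807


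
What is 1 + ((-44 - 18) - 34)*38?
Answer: -3647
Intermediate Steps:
1 + ((-44 - 18) - 34)*38 = 1 + (-62 - 34)*38 = 1 - 96*38 = 1 - 3648 = -3647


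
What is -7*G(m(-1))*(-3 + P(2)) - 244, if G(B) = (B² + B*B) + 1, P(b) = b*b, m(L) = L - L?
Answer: -251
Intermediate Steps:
m(L) = 0
P(b) = b²
G(B) = 1 + 2*B² (G(B) = (B² + B²) + 1 = 2*B² + 1 = 1 + 2*B²)
-7*G(m(-1))*(-3 + P(2)) - 244 = -7*(1 + 2*0²)*(-3 + 2²) - 244 = -7*(1 + 2*0)*(-3 + 4) - 244 = -7*(1 + 0) - 244 = -7 - 244 = -251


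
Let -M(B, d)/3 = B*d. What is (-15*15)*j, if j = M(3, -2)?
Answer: -4050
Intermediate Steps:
M(B, d) = -3*B*d
j = 18 (j = -3*3*(-2) = 18)
(-15*15)*j = -15*15*18 = -225*18 = -4050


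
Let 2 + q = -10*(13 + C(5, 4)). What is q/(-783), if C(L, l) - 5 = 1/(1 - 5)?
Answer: 359/1566 ≈ 0.22925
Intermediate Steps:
C(L, l) = 19/4 (C(L, l) = 5 + 1/(1 - 5) = 5 + 1/(-4) = 5 - 1/4 = 19/4)
q = -359/2 (q = -2 - 10*(13 + 19/4) = -2 - 10*71/4 = -2 - 355/2 = -359/2 ≈ -179.50)
q/(-783) = -359/2/(-783) = -359/2*(-1/783) = 359/1566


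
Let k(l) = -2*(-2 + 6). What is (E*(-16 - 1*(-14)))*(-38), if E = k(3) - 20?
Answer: -2128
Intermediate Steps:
k(l) = -8 (k(l) = -2*4 = -8)
E = -28 (E = -8 - 20 = -28)
(E*(-16 - 1*(-14)))*(-38) = -28*(-16 - 1*(-14))*(-38) = -28*(-16 + 14)*(-38) = -28*(-2)*(-38) = 56*(-38) = -2128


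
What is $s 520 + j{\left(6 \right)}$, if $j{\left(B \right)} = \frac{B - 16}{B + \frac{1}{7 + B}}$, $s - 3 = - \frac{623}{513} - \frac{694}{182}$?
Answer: $- \frac{299576630}{283689} \approx -1056.0$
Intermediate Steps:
$s = - \frac{94655}{46683}$ ($s = 3 - \left(\frac{347}{91} + \frac{623}{513}\right) = 3 - \frac{234704}{46683} = - \frac{94655}{46683} \approx -2.0276$)
$j{\left(B \right)} = \frac{-16 + B}{B + \frac{1}{7 + B}}$
$s 520 + j{\left(6 \right)} = \left(- \frac{94655}{46683}\right) 520 + \frac{-112 + 6^{2} - 54}{1 + 6^{2} + 7 \cdot 6} = - \frac{3786200}{3591} + \frac{-112 + 36 - 54}{1 + 36 + 42} = - \frac{3786200}{3591} + \frac{1}{79} \left(-130\right) = - \frac{3786200}{3591} - \frac{130}{79} = - \frac{299576630}{283689}$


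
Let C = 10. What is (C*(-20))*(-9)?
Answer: 1800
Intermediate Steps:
(C*(-20))*(-9) = (10*(-20))*(-9) = -200*(-9) = 1800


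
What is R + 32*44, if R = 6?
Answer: 1414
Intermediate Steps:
R + 32*44 = 6 + 32*44 = 6 + 1408 = 1414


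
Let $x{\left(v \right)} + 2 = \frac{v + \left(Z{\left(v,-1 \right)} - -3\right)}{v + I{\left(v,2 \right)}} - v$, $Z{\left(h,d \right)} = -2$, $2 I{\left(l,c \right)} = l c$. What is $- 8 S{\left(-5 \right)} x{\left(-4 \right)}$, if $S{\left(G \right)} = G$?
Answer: $95$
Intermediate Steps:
$I{\left(l,c \right)} = \frac{c l}{2}$ ($I{\left(l,c \right)} = \frac{l c}{2} = \frac{c l}{2}$)
$x{\left(v \right)} = -2 - v + \frac{1 + v}{2 v}$ ($x{\left(v \right)} = -2 - \left(v - \frac{v - -1}{v + \frac{1}{2} \cdot 2 v}\right) = -2 - \left(v - \frac{v + \left(-2 + 3\right)}{v + v}\right) = -2 - \left(v - \frac{v + 1}{2 v}\right) = -2 + \left(\left(1 + v\right) \frac{1}{2 v} - v\right) = -2 - \left(v - \frac{1 + v}{2 v}\right) = -2 - v + \frac{1 + v}{2 v}$)
$- 8 S{\left(-5 \right)} x{\left(-4 \right)} = \left(-8\right) \left(-5\right) \left(- \frac{3}{2} + \frac{1}{2 \left(-4\right)} - -4\right) = 40 \left(- \frac{3}{2} + \frac{1}{2} \left(- \frac{1}{4}\right) + 4\right) = 40 \left(- \frac{3}{2} - \frac{1}{8} + 4\right) = 40 \cdot \frac{19}{8} = 95$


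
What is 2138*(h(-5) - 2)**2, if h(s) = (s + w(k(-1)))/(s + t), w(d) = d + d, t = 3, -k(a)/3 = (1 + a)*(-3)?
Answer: 1069/2 ≈ 534.50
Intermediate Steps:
k(a) = 9 + 9*a (k(a) = -3*(1 + a)*(-3) = -3*(-3 - 3*a) = 9 + 9*a)
w(d) = 2*d
h(s) = s/(3 + s) (h(s) = (s + 2*(9 + 9*(-1)))/(s + 3) = (s + 2*(9 - 9))/(3 + s) = (s + 2*0)/(3 + s) = (s + 0)/(3 + s) = s/(3 + s))
2138*(h(-5) - 2)**2 = 2138*(-5/(3 - 5) - 2)**2 = 2138*(-5/(-2) - 2)**2 = 2138*(-5*(-1/2) - 2)**2 = 2138*(5/2 - 2)**2 = 2138*(1/2)**2 = 2138*(1/4) = 1069/2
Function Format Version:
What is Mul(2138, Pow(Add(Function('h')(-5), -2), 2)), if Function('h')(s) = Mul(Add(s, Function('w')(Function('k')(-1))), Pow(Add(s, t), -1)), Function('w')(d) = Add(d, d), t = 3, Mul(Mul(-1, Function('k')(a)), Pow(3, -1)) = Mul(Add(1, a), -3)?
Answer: Rational(1069, 2) ≈ 534.50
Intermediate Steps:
Function('k')(a) = Add(9, Mul(9, a)) (Function('k')(a) = Mul(-3, Mul(Add(1, a), -3)) = Mul(-3, Add(-3, Mul(-3, a))) = Add(9, Mul(9, a)))
Function('w')(d) = Mul(2, d)
Function('h')(s) = Mul(s, Pow(Add(3, s), -1)) (Function('h')(s) = Mul(Add(s, Mul(2, Add(9, Mul(9, -1)))), Pow(Add(s, 3), -1)) = Mul(Add(s, Mul(2, Add(9, -9))), Pow(Add(3, s), -1)) = Mul(Add(s, Mul(2, 0)), Pow(Add(3, s), -1)) = Mul(Add(s, 0), Pow(Add(3, s), -1)) = Mul(s, Pow(Add(3, s), -1)))
Mul(2138, Pow(Add(Function('h')(-5), -2), 2)) = Mul(2138, Pow(Add(Mul(-5, Pow(Add(3, -5), -1)), -2), 2)) = Mul(2138, Pow(Add(Mul(-5, Pow(-2, -1)), -2), 2)) = Mul(2138, Pow(Add(Mul(-5, Rational(-1, 2)), -2), 2)) = Mul(2138, Pow(Add(Rational(5, 2), -2), 2)) = Mul(2138, Pow(Rational(1, 2), 2)) = Mul(2138, Rational(1, 4)) = Rational(1069, 2)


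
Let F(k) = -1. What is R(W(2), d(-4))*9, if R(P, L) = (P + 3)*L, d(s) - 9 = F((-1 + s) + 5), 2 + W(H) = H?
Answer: 216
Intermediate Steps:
W(H) = -2 + H
d(s) = 8 (d(s) = 9 - 1 = 8)
R(P, L) = L*(3 + P) (R(P, L) = (3 + P)*L = L*(3 + P))
R(W(2), d(-4))*9 = (8*(3 + (-2 + 2)))*9 = (8*(3 + 0))*9 = (8*3)*9 = 24*9 = 216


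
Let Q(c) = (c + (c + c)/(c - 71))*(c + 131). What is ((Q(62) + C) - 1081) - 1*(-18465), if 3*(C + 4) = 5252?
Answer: 255938/9 ≈ 28438.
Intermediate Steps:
C = 5240/3 (C = -4 + (⅓)*5252 = -4 + 5252/3 = 5240/3 ≈ 1746.7)
Q(c) = (131 + c)*(c + 2*c/(-71 + c)) (Q(c) = (c + (2*c)/(-71 + c))*(131 + c) = (c + 2*c/(-71 + c))*(131 + c) = (131 + c)*(c + 2*c/(-71 + c)))
((Q(62) + C) - 1081) - 1*(-18465) = ((62*(-9039 + 62² + 62*62)/(-71 + 62) + 5240/3) - 1081) - 1*(-18465) = ((62*(-9039 + 3844 + 3844)/(-9) + 5240/3) - 1081) + 18465 = ((62*(-⅑)*(-1351) + 5240/3) - 1081) + 18465 = ((83762/9 + 5240/3) - 1081) + 18465 = (99482/9 - 1081) + 18465 = 89753/9 + 18465 = 255938/9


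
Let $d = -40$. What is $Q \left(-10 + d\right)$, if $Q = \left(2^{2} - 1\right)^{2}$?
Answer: $-450$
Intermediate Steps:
$Q = 9$ ($Q = \left(4 - 1\right)^{2} = 3^{2} = 9$)
$Q \left(-10 + d\right) = 9 \left(-10 - 40\right) = 9 \left(-50\right) = -450$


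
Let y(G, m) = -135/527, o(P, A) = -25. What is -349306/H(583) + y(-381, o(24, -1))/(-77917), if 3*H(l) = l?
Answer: -43029880248057/23939296997 ≈ -1797.5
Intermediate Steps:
H(l) = l/3
y(G, m) = -135/527 (y(G, m) = -135*1/527 = -135/527)
-349306/H(583) + y(-381, o(24, -1))/(-77917) = -349306/((⅓)*583) - 135/527/(-77917) = -349306/583/3 - 135/527*(-1/77917) = -349306*3/583 + 135/41062259 = -1047918/583 + 135/41062259 = -43029880248057/23939296997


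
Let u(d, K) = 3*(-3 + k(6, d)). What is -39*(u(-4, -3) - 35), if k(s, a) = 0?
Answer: 1716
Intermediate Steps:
u(d, K) = -9 (u(d, K) = 3*(-3 + 0) = 3*(-3) = -9)
-39*(u(-4, -3) - 35) = -39*(-9 - 35) = -39*(-44) = 1716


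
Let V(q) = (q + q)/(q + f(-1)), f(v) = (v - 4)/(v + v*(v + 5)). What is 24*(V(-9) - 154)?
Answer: -3642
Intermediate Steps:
f(v) = (-4 + v)/(v + v*(5 + v))
V(q) = 2*q/(1 + q) (V(q) = (q + q)/(q + (-4 - 1)/((-1)*(6 - 1))) = (2*q)/(q - 1*(-5)/5) = (2*q)/(q - 1*⅕*(-5)) = (2*q)/(q + 1) = (2*q)/(1 + q) = 2*q/(1 + q))
24*(V(-9) - 154) = 24*(2*(-9)/(1 - 9) - 154) = 24*(2*(-9)/(-8) - 154) = 24*(2*(-9)*(-⅛) - 154) = 24*(9/4 - 154) = 24*(-607/4) = -3642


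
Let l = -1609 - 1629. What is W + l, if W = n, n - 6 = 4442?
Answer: 1210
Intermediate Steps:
n = 4448 (n = 6 + 4442 = 4448)
W = 4448
l = -3238
W + l = 4448 - 3238 = 1210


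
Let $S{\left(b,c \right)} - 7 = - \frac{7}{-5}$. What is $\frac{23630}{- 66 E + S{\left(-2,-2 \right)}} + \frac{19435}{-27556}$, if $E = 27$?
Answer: $- \frac{857022745}{61091652} \approx -14.028$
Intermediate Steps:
$S{\left(b,c \right)} = \frac{42}{5}$ ($S{\left(b,c \right)} = 7 - \frac{7}{-5} = 7 - - \frac{7}{5} = 7 + \frac{7}{5} = \frac{42}{5}$)
$\frac{23630}{- 66 E + S{\left(-2,-2 \right)}} + \frac{19435}{-27556} = \frac{23630}{\left(-66\right) 27 + \frac{42}{5}} + \frac{19435}{-27556} = \frac{23630}{-1782 + \frac{42}{5}} + 19435 \left(- \frac{1}{27556}\right) = \frac{23630}{- \frac{8868}{5}} - \frac{19435}{27556} = 23630 \left(- \frac{5}{8868}\right) - \frac{19435}{27556} = - \frac{59075}{4434} - \frac{19435}{27556} = - \frac{857022745}{61091652}$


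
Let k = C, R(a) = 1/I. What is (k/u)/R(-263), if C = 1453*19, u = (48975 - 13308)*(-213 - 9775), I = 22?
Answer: -27607/16192818 ≈ -0.0017049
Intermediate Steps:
R(a) = 1/22
u = -356241996 (u = 35667*(-9988) = -356241996)
C = 27607
k = 27607
(k/u)/R(-263) = (27607/(-356241996))/(1/22) = (27607*(-1/356241996))*22 = -27607/356241996*22 = -27607/16192818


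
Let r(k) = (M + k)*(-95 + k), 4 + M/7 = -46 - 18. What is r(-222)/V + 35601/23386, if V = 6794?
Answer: 2708199935/79442242 ≈ 34.090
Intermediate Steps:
M = -476 (M = -28 + 7*(-46 - 18) = -28 + 7*(-64) = -28 - 448 = -476)
r(k) = (-476 + k)*(-95 + k)
r(-222)/V + 35601/23386 = (45220 + (-222)² - 571*(-222))/6794 + 35601/23386 = (45220 + 49284 + 126762)*(1/6794) + 35601*(1/23386) = 221266*(1/6794) + 35601/23386 = 110633/3397 + 35601/23386 = 2708199935/79442242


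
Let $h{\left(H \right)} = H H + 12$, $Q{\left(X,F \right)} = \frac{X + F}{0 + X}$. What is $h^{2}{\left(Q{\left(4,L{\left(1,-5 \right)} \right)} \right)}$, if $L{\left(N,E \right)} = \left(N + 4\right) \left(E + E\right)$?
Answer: $\frac{332929}{16} \approx 20808.0$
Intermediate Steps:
$L{\left(N,E \right)} = 2 E \left(4 + N\right)$ ($L{\left(N,E \right)} = \left(4 + N\right) 2 E = 2 E \left(4 + N\right)$)
$Q{\left(X,F \right)} = \frac{F + X}{X}$
$h{\left(H \right)} = 12 + H^{2}$ ($h{\left(H \right)} = H^{2} + 12 = 12 + H^{2}$)
$h^{2}{\left(Q{\left(4,L{\left(1,-5 \right)} \right)} \right)} = \left(12 + \left(\frac{2 \left(-5\right) \left(4 + 1\right) + 4}{4}\right)^{2}\right)^{2} = \left(12 + \left(\frac{2 \left(-5\right) 5 + 4}{4}\right)^{2}\right)^{2} = \left(12 + \left(\frac{-50 + 4}{4}\right)^{2}\right)^{2} = \left(12 + \left(\frac{1}{4} \left(-46\right)\right)^{2}\right)^{2} = \left(12 + \left(- \frac{23}{2}\right)^{2}\right)^{2} = \left(12 + \frac{529}{4}\right)^{2} = \left(\frac{577}{4}\right)^{2} = \frac{332929}{16}$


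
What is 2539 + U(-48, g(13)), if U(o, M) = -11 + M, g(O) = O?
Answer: 2541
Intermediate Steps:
2539 + U(-48, g(13)) = 2539 + (-11 + 13) = 2539 + 2 = 2541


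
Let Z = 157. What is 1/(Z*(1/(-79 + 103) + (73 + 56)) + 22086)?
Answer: 24/1016293 ≈ 2.3615e-5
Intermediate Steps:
1/(Z*(1/(-79 + 103) + (73 + 56)) + 22086) = 1/(157*(1/(-79 + 103) + (73 + 56)) + 22086) = 1/(157*(1/24 + 129) + 22086) = 1/(157*(3097/24) + 22086) = 1/(486229/24 + 22086) = 1/(1016293/24) = 24/1016293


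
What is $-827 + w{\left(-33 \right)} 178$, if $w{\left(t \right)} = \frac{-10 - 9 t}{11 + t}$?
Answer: $- \frac{34640}{11} \approx -3149.1$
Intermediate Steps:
$w{\left(t \right)} = \frac{-10 - 9 t}{11 + t}$
$-827 + w{\left(-33 \right)} 178 = -827 + \frac{-10 - -297}{11 - 33} \cdot 178 = -827 + \frac{-10 + 297}{-22} \cdot 178 = -827 + \left(- \frac{1}{22}\right) 287 \cdot 178 = -827 - \frac{25543}{11} = - \frac{34640}{11}$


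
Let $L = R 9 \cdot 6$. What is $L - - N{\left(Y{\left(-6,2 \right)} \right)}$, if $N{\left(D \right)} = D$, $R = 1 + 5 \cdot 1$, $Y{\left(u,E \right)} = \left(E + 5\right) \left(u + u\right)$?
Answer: $240$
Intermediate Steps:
$Y{\left(u,E \right)} = 2 u \left(5 + E\right)$ ($Y{\left(u,E \right)} = \left(5 + E\right) 2 u = 2 u \left(5 + E\right)$)
$R = 6$ ($R = 1 + 5 = 6$)
$L = 324$ ($L = 6 \cdot 9 \cdot 6 = 54 \cdot 6 = 324$)
$L - - N{\left(Y{\left(-6,2 \right)} \right)} = 324 - - 2 \left(-6\right) \left(5 + 2\right) = 324 - - 2 \left(-6\right) 7 = 324 - \left(-1\right) \left(-84\right) = 324 - 84 = 240$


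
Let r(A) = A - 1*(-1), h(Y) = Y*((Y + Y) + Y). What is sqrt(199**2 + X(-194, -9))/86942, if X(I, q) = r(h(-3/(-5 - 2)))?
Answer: 5*sqrt(77621)/608594 ≈ 0.0022889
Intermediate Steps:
h(Y) = 3*Y**2 (h(Y) = Y*(2*Y + Y) = Y*(3*Y) = 3*Y**2)
r(A) = 1 + A (r(A) = A + 1 = 1 + A)
X(I, q) = 76/49 (X(I, q) = 1 + 3*(-3/(-5 - 2))**2 = 1 + 3*(-3/(-7))**2 = 1 + 3*(-3*(-1/7))**2 = 1 + 3*(3/7)**2 = 1 + 3*(9/49) = 1 + 27/49 = 76/49)
sqrt(199**2 + X(-194, -9))/86942 = sqrt(199**2 + 76/49)/86942 = sqrt(39601 + 76/49)*(1/86942) = sqrt(1940525/49)*(1/86942) = (5*sqrt(77621)/7)*(1/86942) = 5*sqrt(77621)/608594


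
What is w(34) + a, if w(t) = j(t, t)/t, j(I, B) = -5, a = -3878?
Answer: -131857/34 ≈ -3878.1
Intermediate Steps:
w(t) = -5/t
w(34) + a = -5/34 - 3878 = -131857/34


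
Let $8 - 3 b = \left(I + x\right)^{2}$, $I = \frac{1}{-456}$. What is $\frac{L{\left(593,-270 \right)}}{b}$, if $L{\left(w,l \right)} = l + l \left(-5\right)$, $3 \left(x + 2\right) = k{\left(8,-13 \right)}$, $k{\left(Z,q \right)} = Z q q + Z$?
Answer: $- \frac{673712640}{42354857761} \approx -0.015906$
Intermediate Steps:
$I = - \frac{1}{456} \approx -0.002193$
$k{\left(Z,q \right)} = Z + Z q^{2}$ ($k{\left(Z,q \right)} = Z q^{2} + Z = Z + Z q^{2}$)
$x = \frac{1354}{3}$ ($x = -2 + \frac{8 \left(1 + \left(-13\right)^{2}\right)}{3} = -2 + \frac{8 \left(1 + 169\right)}{3} = -2 + \frac{8 \cdot 170}{3} = -2 + \frac{1}{3} \cdot 1360 = -2 + \frac{1360}{3} = \frac{1354}{3} \approx 451.33$)
$L{\left(w,l \right)} = - 4 l$ ($L{\left(w,l \right)} = l - 5 l = - 4 l$)
$b = - \frac{42354857761}{623808}$ ($b = \frac{8}{3} - \frac{\left(- \frac{1}{456} + \frac{1354}{3}\right)^{2}}{3} = \frac{8}{3} - \frac{\left(\frac{205807}{456}\right)^{2}}{3} = \frac{8}{3} - \frac{42356521249}{623808} = - \frac{42354857761}{623808} \approx -67897.0$)
$\frac{L{\left(593,-270 \right)}}{b} = \frac{\left(-4\right) \left(-270\right)}{- \frac{42354857761}{623808}} = 1080 \left(- \frac{623808}{42354857761}\right) = - \frac{673712640}{42354857761}$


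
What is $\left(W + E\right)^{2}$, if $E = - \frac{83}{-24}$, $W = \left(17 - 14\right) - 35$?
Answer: $\frac{469225}{576} \approx 814.63$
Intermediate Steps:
$W = -32$ ($W = 3 - 35 = -32$)
$E = \frac{83}{24}$ ($E = \left(-83\right) \left(- \frac{1}{24}\right) = \frac{83}{24} \approx 3.4583$)
$\left(W + E\right)^{2} = \left(-32 + \frac{83}{24}\right)^{2} = \left(- \frac{685}{24}\right)^{2} = \frac{469225}{576}$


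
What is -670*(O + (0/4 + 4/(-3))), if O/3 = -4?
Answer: 26800/3 ≈ 8933.3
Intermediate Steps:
O = -12 (O = 3*(-4) = -12)
-670*(O + (0/4 + 4/(-3))) = -670*(-12 + (0/4 + 4/(-3))) = -670*(-12 + (0*(¼) + 4*(-⅓))) = -670*(-12 + (0 - 4/3)) = -670*(-12 - 4/3) = -670*(-40)/3 = -335*(-80/3) = 26800/3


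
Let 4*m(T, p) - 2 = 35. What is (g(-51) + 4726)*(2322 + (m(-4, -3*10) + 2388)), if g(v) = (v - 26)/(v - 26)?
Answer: 89231579/4 ≈ 2.2308e+7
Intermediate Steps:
m(T, p) = 37/4 (m(T, p) = 1/2 + (1/4)*35 = 1/2 + 35/4 = 37/4)
g(v) = 1 (g(v) = (-26 + v)/(-26 + v) = 1)
(g(-51) + 4726)*(2322 + (m(-4, -3*10) + 2388)) = (1 + 4726)*(2322 + (37/4 + 2388)) = 4727*(2322 + 9589/4) = 4727*(18877/4) = 89231579/4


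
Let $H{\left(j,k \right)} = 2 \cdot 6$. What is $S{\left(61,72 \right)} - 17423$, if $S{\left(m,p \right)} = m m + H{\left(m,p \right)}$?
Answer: $-13690$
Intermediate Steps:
$H{\left(j,k \right)} = 12$
$S{\left(m,p \right)} = 12 + m^{2}$ ($S{\left(m,p \right)} = m m + 12 = m^{2} + 12 = 12 + m^{2}$)
$S{\left(61,72 \right)} - 17423 = \left(12 + 61^{2}\right) - 17423 = \left(12 + 3721\right) - 17423 = 3733 - 17423 = -13690$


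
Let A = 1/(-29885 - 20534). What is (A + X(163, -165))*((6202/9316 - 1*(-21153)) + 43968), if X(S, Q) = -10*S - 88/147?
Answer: -30806096176256209/290110926 ≈ -1.0619e+8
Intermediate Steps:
A = -1/50419 (A = 1/(-50419) = -1/50419 ≈ -1.9834e-5)
X(S, Q) = -88/147 - 10*S (X(S, Q) = -10*S - 88*1/147 = -10*S - 88/147 = -88/147 - 10*S)
(A + X(163, -165))*((6202/9316 - 1*(-21153)) + 43968) = (-1/50419 + (-88/147 - 10*163))*((6202/9316 - 1*(-21153)) + 43968) = (-1/50419 + (-88/147 - 1630))*((6202*(1/9316) + 21153) + 43968) = (-1/50419 - 239698/147)*((3101/4658 + 21153) + 43968) = -12085333609*(98533775/4658 + 43968)/7411593 = -12085333609/7411593*303336719/4658 = -30806096176256209/290110926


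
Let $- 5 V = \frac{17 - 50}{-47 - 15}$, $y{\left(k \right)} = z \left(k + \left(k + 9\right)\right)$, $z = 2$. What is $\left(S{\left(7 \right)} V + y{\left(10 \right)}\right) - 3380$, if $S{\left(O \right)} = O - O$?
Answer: $-3322$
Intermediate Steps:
$y{\left(k \right)} = 18 + 4 k$ ($y{\left(k \right)} = 2 \left(k + \left(k + 9\right)\right) = 2 \left(k + \left(9 + k\right)\right) = 2 \left(9 + 2 k\right) = 18 + 4 k$)
$S{\left(O \right)} = 0$
$V = - \frac{33}{310}$ ($V = - \frac{\left(17 - 50\right) \frac{1}{-47 - 15}}{5} = - \frac{\left(-33\right) \frac{1}{-62}}{5} = - \frac{\left(-33\right) \left(- \frac{1}{62}\right)}{5} = \left(- \frac{1}{5}\right) \frac{33}{62} = - \frac{33}{310} \approx -0.10645$)
$\left(S{\left(7 \right)} V + y{\left(10 \right)}\right) - 3380 = \left(0 \left(- \frac{33}{310}\right) + \left(18 + 4 \cdot 10\right)\right) - 3380 = \left(0 + \left(18 + 40\right)\right) - 3380 = \left(0 + 58\right) - 3380 = 58 - 3380 = -3322$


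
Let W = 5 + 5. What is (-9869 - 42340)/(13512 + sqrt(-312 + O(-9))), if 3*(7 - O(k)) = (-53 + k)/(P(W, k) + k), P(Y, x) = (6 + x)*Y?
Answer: -82537416936/21361210595 + 156627*I*sqrt(464711)/21361210595 ≈ -3.8639 + 0.0049984*I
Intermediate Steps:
W = 10
P(Y, x) = Y*(6 + x)
O(k) = 7 - (-53 + k)/(3*(60 + 11*k)) (O(k) = 7 - (-53 + k)/(3*(10*(6 + k) + k)) = 7 - (-53 + k)/(3*((60 + 10*k) + k)) = 7 - (-53 + k)/(3*(60 + 11*k)))
(-9869 - 42340)/(13512 + sqrt(-312 + O(-9))) = (-9869 - 42340)/(13512 + sqrt(-312 + (1313 + 230*(-9))/(3*(60 + 11*(-9))))) = -52209/(13512 + sqrt(-312 + (1313 - 2070)/(3*(60 - 99)))) = -52209/(13512 + sqrt(-312 + (1/3)*(-757)/(-39))) = -52209/(13512 + sqrt(-312 + (1/3)*(-1/39)*(-757))) = -52209/(13512 + sqrt(-312 + 757/117)) = -52209/(13512 + sqrt(-35747/117)) = -52209/(13512 + I*sqrt(464711)/39)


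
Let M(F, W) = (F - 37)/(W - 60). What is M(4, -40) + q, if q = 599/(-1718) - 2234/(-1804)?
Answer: 47252197/38740900 ≈ 1.2197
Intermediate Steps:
M(F, W) = (-37 + F)/(-60 + W)
q = 344677/387409 (q = 599*(-1/1718) - 2234*(-1/1804) = -599/1718 + 1117/902 = 344677/387409 ≈ 0.88970)
M(4, -40) + q = (-37 + 4)/(-60 - 40) + 344677/387409 = -33/(-100) + 344677/387409 = -1/100*(-33) + 344677/387409 = 33/100 + 344677/387409 = 47252197/38740900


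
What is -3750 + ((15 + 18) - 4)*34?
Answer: -2764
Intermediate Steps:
-3750 + ((15 + 18) - 4)*34 = -3750 + (33 - 4)*34 = -3750 + 29*34 = -3750 + 986 = -2764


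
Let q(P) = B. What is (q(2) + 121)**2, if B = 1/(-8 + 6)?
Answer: 58081/4 ≈ 14520.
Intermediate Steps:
B = -1/2 (B = 1/(-2) = -1/2 ≈ -0.50000)
q(P) = -1/2
(q(2) + 121)**2 = (-1/2 + 121)**2 = (241/2)**2 = 58081/4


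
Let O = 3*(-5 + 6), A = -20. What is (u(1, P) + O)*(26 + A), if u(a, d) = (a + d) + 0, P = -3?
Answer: 6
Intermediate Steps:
O = 3 (O = 3*1 = 3)
u(a, d) = a + d
(u(1, P) + O)*(26 + A) = ((1 - 3) + 3)*(26 - 20) = (-2 + 3)*6 = 1*6 = 6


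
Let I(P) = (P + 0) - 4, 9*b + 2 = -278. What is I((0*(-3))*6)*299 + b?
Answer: -11044/9 ≈ -1227.1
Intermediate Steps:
b = -280/9 (b = -2/9 + (⅑)*(-278) = -2/9 - 278/9 = -280/9 ≈ -31.111)
I(P) = -4 + P (I(P) = P - 4 = -4 + P)
I((0*(-3))*6)*299 + b = (-4 + (0*(-3))*6)*299 - 280/9 = (-4 + 0*6)*299 - 280/9 = (-4 + 0)*299 - 280/9 = -4*299 - 280/9 = -1196 - 280/9 = -11044/9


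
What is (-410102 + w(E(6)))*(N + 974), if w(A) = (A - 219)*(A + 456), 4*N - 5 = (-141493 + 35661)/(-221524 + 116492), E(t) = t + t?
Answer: -6493052039481/13129 ≈ -4.9456e+8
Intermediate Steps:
E(t) = 2*t
N = 39437/26258 (N = 5/4 + ((-141493 + 35661)/(-221524 + 116492))/4 = 5/4 + (-105832/(-105032))/4 = 5/4 + (-105832*(-1/105032))/4 = 5/4 + (1/4)*(13229/13129) = 5/4 + 13229/52516 = 39437/26258 ≈ 1.5019)
w(A) = (-219 + A)*(456 + A)
(-410102 + w(E(6)))*(N + 974) = (-410102 + (-99864 + (2*6)**2 + 237*(2*6)))*(39437/26258 + 974) = (-410102 + (-99864 + 12**2 + 237*12))*(25614729/26258) = (-410102 + (-99864 + 144 + 2844))*(25614729/26258) = (-410102 - 96876)*(25614729/26258) = -506978*25614729/26258 = -6493052039481/13129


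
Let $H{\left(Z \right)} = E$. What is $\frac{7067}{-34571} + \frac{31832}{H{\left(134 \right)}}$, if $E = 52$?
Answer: $\frac{1439917}{2353} \approx 611.95$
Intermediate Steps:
$H{\left(Z \right)} = 52$
$\frac{7067}{-34571} + \frac{31832}{H{\left(134 \right)}} = \frac{7067}{-34571} + \frac{31832}{52} = 7067 \left(- \frac{1}{34571}\right) + 31832 \cdot \frac{1}{52} = - \frac{37}{181} + \frac{7958}{13} = \frac{1439917}{2353}$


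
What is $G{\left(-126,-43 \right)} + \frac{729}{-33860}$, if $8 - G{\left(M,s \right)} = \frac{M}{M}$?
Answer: $\frac{236291}{33860} \approx 6.9785$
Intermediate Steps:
$G{\left(M,s \right)} = 7$ ($G{\left(M,s \right)} = 8 - \frac{M}{M} = 8 - 1 = 7$)
$G{\left(-126,-43 \right)} + \frac{729}{-33860} = 7 + \frac{729}{-33860} = 7 + 729 \left(- \frac{1}{33860}\right) = 7 - \frac{729}{33860} = \frac{236291}{33860}$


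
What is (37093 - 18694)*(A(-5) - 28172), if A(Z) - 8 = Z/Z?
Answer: -518171037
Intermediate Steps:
A(Z) = 9 (A(Z) = 8 + Z/Z = 8 + 1 = 9)
(37093 - 18694)*(A(-5) - 28172) = (37093 - 18694)*(9 - 28172) = 18399*(-28163) = -518171037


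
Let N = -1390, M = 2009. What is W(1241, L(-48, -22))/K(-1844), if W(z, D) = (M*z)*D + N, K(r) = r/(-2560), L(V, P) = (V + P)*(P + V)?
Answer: 7818577094400/461 ≈ 1.6960e+10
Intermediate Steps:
L(V, P) = (P + V)² (L(V, P) = (P + V)*(P + V) = (P + V)²)
K(r) = -r/2560 (K(r) = r*(-1/2560) = -r/2560)
W(z, D) = -1390 + 2009*D*z (W(z, D) = (2009*z)*D - 1390 = 2009*D*z - 1390 = -1390 + 2009*D*z)
W(1241, L(-48, -22))/K(-1844) = (-1390 + 2009*(-22 - 48)²*1241)/((-1/2560*(-1844))) = (-1390 + 2009*(-70)²*1241)/(461/640) = (-1390 + 2009*4900*1241)*(640/461) = (-1390 + 12216528100)*(640/461) = 12216526710*(640/461) = 7818577094400/461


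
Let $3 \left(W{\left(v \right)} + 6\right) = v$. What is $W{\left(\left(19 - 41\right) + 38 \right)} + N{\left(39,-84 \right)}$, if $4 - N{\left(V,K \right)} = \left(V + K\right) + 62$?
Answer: $- \frac{41}{3} \approx -13.667$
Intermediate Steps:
$W{\left(v \right)} = -6 + \frac{v}{3}$
$N{\left(V,K \right)} = -58 - K - V$ ($N{\left(V,K \right)} = 4 - \left(\left(V + K\right) + 62\right) = 4 - \left(\left(K + V\right) + 62\right) = 4 - \left(62 + K + V\right) = -58 - K - V$)
$W{\left(\left(19 - 41\right) + 38 \right)} + N{\left(39,-84 \right)} = \left(-6 + \frac{\left(19 - 41\right) + 38}{3}\right) - 13 = \left(-6 + \frac{-22 + 38}{3}\right) - 13 = \left(-6 + \frac{1}{3} \cdot 16\right) - 13 = \left(-6 + \frac{16}{3}\right) - 13 = - \frac{2}{3} - 13 = - \frac{41}{3}$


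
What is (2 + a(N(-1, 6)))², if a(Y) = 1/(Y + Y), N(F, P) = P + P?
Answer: 2401/576 ≈ 4.1684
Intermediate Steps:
N(F, P) = 2*P
a(Y) = 1/(2*Y)
(2 + a(N(-1, 6)))² = (2 + 1/(2*((2*6))))² = (2 + (½)/12)² = (2 + (½)*(1/12))² = (2 + 1/24)² = (49/24)² = 2401/576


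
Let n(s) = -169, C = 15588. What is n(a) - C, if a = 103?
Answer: -15757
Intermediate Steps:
n(a) - C = -169 - 1*15588 = -169 - 15588 = -15757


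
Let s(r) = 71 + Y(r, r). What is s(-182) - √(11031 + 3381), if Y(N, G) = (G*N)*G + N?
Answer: -6028679 - 2*√3603 ≈ -6.0288e+6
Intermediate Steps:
Y(N, G) = N + N*G² (Y(N, G) = N*G² + N = N + N*G²)
s(r) = 71 + r*(1 + r²)
s(-182) - √(11031 + 3381) = (71 - 182 + (-182)³) - √(11031 + 3381) = (71 - 182 - 6028568) - √14412 = -6028679 - 2*√3603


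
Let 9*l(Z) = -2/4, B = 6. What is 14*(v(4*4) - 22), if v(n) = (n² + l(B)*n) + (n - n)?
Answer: 29372/9 ≈ 3263.6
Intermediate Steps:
l(Z) = -1/18 (l(Z) = (-2/4)/9 = (-2*¼)/9 = (⅑)*(-½) = -1/18)
v(n) = n² - n/18 (v(n) = (n² - n/18) + (n - n) = (n² - n/18) + 0 = n² - n/18)
14*(v(4*4) - 22) = 14*((4*4)*(-1/18 + 4*4) - 22) = 14*(16*(-1/18 + 16) - 22) = 14*(16*(287/18) - 22) = 14*(2296/9 - 22) = 14*(2098/9) = 29372/9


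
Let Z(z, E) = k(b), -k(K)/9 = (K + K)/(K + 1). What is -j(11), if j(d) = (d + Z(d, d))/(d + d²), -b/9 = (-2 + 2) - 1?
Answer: 13/330 ≈ 0.039394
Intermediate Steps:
b = 9 (b = -9*((-2 + 2) - 1) = -9*(0 - 1) = -9*(-1) = 9)
k(K) = -18*K/(1 + K) (k(K) = -9*(K + K)/(K + 1) = -9*2*K/(1 + K) = -18*K/(1 + K))
Z(z, E) = -81/5 (Z(z, E) = -18*9/(1 + 9) = -18*9/10 = -18*9*⅒ = -81/5)
j(d) = (-81/5 + d)/(d + d²) (j(d) = (d - 81/5)/(d + d²) = (-81/5 + d)/(d + d²))
-j(11) = -(-81/5 + 11)/(11*(1 + 11)) = -(-26)/(11*12*5) = -1*(-13/330) = 13/330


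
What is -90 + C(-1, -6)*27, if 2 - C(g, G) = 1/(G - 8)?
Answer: -477/14 ≈ -34.071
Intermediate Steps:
C(g, G) = 2 - 1/(-8 + G) (C(g, G) = 2 - 1/(G - 8) = 2 - 1/(-8 + G))
-90 + C(-1, -6)*27 = -90 + ((-17 + 2*(-6))/(-8 - 6))*27 = -90 + ((-17 - 12)/(-14))*27 = -90 - 1/14*(-29)*27 = -90 + (29/14)*27 = -90 + 783/14 = -477/14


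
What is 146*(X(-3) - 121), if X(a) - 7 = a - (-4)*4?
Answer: -14746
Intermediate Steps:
X(a) = 23 + a (X(a) = 7 + (a - (-4)*4) = 7 + (a - 1*(-16)) = 7 + (a + 16) = 7 + (16 + a) = 23 + a)
146*(X(-3) - 121) = 146*((23 - 3) - 121) = 146*(20 - 121) = 146*(-101) = -14746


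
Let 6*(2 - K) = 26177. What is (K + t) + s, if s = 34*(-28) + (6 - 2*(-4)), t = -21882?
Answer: -163085/6 ≈ -27181.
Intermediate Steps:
K = -26165/6 (K = 2 - 1/6*26177 = 2 - 26177/6 = -26165/6 ≈ -4360.8)
s = -938 (s = -952 + (6 + 8) = -952 + 14 = -938)
(K + t) + s = (-26165/6 - 21882) - 938 = -157457/6 - 938 = -163085/6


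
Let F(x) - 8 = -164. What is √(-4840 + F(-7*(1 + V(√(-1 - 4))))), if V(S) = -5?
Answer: 2*I*√1249 ≈ 70.682*I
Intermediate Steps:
F(x) = -156 (F(x) = 8 - 164 = -156)
√(-4840 + F(-7*(1 + V(√(-1 - 4))))) = √(-4840 - 156) = √(-4996) = 2*I*√1249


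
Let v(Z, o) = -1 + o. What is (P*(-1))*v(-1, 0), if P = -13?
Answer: -13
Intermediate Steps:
(P*(-1))*v(-1, 0) = (-13*(-1))*(-1 + 0) = 13*(-1) = -13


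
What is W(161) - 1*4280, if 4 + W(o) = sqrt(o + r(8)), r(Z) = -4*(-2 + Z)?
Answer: -4284 + sqrt(137) ≈ -4272.3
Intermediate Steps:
r(Z) = 8 - 4*Z
W(o) = -4 + sqrt(-24 + o) (W(o) = -4 + sqrt(o + (8 - 4*8)) = -4 + sqrt(o + (8 - 32)) = -4 + sqrt(o - 24) = -4 + sqrt(-24 + o))
W(161) - 1*4280 = (-4 + sqrt(-24 + 161)) - 1*4280 = (-4 + sqrt(137)) - 4280 = -4284 + sqrt(137)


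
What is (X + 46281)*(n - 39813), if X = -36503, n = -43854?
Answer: -818095926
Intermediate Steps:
(X + 46281)*(n - 39813) = (-36503 + 46281)*(-43854 - 39813) = 9778*(-83667) = -818095926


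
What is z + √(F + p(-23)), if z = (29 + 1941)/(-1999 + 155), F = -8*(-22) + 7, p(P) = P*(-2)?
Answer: -985/922 + √229 ≈ 14.064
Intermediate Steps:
p(P) = -2*P
F = 183 (F = 176 + 7 = 183)
z = -985/922 (z = 1970/(-1844) = 1970*(-1/1844) = -985/922 ≈ -1.0683)
z + √(F + p(-23)) = -985/922 + √(183 - 2*(-23)) = -985/922 + √(183 + 46) = -985/922 + √229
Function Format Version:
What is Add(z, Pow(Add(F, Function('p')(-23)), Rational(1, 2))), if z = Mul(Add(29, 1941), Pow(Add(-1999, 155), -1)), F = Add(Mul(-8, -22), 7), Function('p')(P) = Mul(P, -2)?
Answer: Add(Rational(-985, 922), Pow(229, Rational(1, 2))) ≈ 14.064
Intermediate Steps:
Function('p')(P) = Mul(-2, P)
F = 183 (F = Add(176, 7) = 183)
z = Rational(-985, 922) (z = Mul(1970, Pow(-1844, -1)) = Mul(1970, Rational(-1, 1844)) = Rational(-985, 922) ≈ -1.0683)
Add(z, Pow(Add(F, Function('p')(-23)), Rational(1, 2))) = Add(Rational(-985, 922), Pow(Add(183, Mul(-2, -23)), Rational(1, 2))) = Add(Rational(-985, 922), Pow(Add(183, 46), Rational(1, 2))) = Add(Rational(-985, 922), Pow(229, Rational(1, 2)))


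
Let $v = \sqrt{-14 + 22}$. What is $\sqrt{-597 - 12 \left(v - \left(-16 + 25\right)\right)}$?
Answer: $\sqrt{-489 - 24 \sqrt{2}} \approx 22.868 i$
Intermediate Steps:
$v = 2 \sqrt{2}$ ($v = \sqrt{8} = 2 \sqrt{2} \approx 2.8284$)
$\sqrt{-597 - 12 \left(v - \left(-16 + 25\right)\right)} = \sqrt{-597 - 12 \left(2 \sqrt{2} - \left(-16 + 25\right)\right)} = \sqrt{-597 - 12 \left(2 \sqrt{2} - 9\right)} = \sqrt{-597 - 12 \left(-9 + 2 \sqrt{2}\right)} = \sqrt{-597 + \left(108 - 24 \sqrt{2}\right)} = \sqrt{-489 - 24 \sqrt{2}}$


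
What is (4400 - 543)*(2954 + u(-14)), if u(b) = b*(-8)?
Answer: 11825562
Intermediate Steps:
u(b) = -8*b
(4400 - 543)*(2954 + u(-14)) = (4400 - 543)*(2954 - 8*(-14)) = 3857*(2954 + 112) = 3857*3066 = 11825562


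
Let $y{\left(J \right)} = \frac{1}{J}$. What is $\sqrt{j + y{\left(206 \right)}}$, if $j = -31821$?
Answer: $\frac{1145 i \sqrt{1030}}{206} \approx 178.38 i$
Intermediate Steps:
$\sqrt{j + y{\left(206 \right)}} = \sqrt{-31821 + \frac{1}{206}} = \sqrt{- \frac{6555125}{206}} = \frac{1145 i \sqrt{1030}}{206}$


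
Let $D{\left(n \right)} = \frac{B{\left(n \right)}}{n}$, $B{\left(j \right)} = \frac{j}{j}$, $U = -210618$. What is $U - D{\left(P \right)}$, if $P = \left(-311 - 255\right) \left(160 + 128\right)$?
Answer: $- \frac{34332418943}{163008} \approx -2.1062 \cdot 10^{5}$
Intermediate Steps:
$P = -163008$ ($P = \left(-566\right) 288 = -163008$)
$B{\left(j \right)} = 1$
$D{\left(n \right)} = \frac{1}{n}$ ($D{\left(n \right)} = 1 \frac{1}{n} = \frac{1}{n}$)
$U - D{\left(P \right)} = -210618 - \frac{1}{-163008} = -210618 - - \frac{1}{163008} = -210618 + \frac{1}{163008} = - \frac{34332418943}{163008}$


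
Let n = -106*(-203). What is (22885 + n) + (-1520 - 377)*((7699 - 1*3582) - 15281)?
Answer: 21222511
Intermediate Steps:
n = 21518
(22885 + n) + (-1520 - 377)*((7699 - 1*3582) - 15281) = (22885 + 21518) + (-1520 - 377)*((7699 - 1*3582) - 15281) = 44403 - 1897*((7699 - 3582) - 15281) = 44403 - 1897*(4117 - 15281) = 44403 - 1897*(-11164) = 44403 + 21178108 = 21222511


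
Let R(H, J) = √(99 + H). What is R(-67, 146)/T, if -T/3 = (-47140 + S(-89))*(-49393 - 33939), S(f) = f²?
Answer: -√2/2451148281 ≈ -5.7696e-10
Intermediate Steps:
T = -9804593124 (T = -3*(-47140 + (-89)²)*(-49393 - 33939) = -3*(-47140 + 7921)*(-83332) = -(-117657)*(-83332) = -3*3268197708 = -9804593124)
R(-67, 146)/T = √(99 - 67)/(-9804593124) = √32*(-1/9804593124) = (4*√2)*(-1/9804593124) = -√2/2451148281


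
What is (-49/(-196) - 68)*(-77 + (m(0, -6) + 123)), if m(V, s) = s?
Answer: -2710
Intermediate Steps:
(-49/(-196) - 68)*(-77 + (m(0, -6) + 123)) = (-49/(-196) - 68)*(-77 + (-6 + 123)) = (-49*(-1/196) - 68)*(-77 + 117) = (1/4 - 68)*40 = -271/4*40 = -2710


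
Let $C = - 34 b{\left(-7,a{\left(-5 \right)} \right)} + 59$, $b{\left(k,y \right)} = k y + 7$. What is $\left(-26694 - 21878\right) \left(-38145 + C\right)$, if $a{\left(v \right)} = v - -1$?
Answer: $1907713872$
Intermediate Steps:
$a{\left(v \right)} = 1 + v$ ($a{\left(v \right)} = v + 1 = 1 + v$)
$b{\left(k,y \right)} = 7 + k y$
$C = -1131$ ($C = - 34 \left(7 - 7 \left(1 - 5\right)\right) + 59 = - 34 \left(7 - -28\right) + 59 = - 34 \left(7 + 28\right) + 59 = \left(-34\right) 35 + 59 = -1190 + 59 = -1131$)
$\left(-26694 - 21878\right) \left(-38145 + C\right) = \left(-26694 - 21878\right) \left(-38145 - 1131\right) = \left(-48572\right) \left(-39276\right) = 1907713872$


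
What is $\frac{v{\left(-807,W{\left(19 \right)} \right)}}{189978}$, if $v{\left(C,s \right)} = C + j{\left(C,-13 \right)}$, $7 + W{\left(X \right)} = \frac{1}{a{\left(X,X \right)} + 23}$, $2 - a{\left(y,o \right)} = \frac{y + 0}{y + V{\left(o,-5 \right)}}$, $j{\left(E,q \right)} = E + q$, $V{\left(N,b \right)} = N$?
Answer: $- \frac{1627}{189978} \approx -0.0085641$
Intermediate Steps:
$a{\left(y,o \right)} = 2 - \frac{y}{o + y}$ ($a{\left(y,o \right)} = 2 - \frac{y + 0}{y + o} = 2 - \frac{y}{o + y}$)
$W{\left(X \right)} = - \frac{341}{49}$ ($W{\left(X \right)} = -7 + \frac{1}{\frac{X + 2 X}{X + X} + 23} = -7 + \frac{1}{\frac{3 X}{2 X} + 23} = -7 + \frac{1}{\frac{1}{2 X} 3 X + 23} = -7 + \frac{1}{\frac{3}{2} + 23} = -7 + \frac{1}{\frac{49}{2}} = -7 + \frac{2}{49} = - \frac{341}{49}$)
$v{\left(C,s \right)} = -13 + 2 C$ ($v{\left(C,s \right)} = C + \left(C - 13\right) = C + \left(-13 + C\right) = -13 + 2 C$)
$\frac{v{\left(-807,W{\left(19 \right)} \right)}}{189978} = \frac{-13 + 2 \left(-807\right)}{189978} = \left(-13 - 1614\right) \frac{1}{189978} = \left(-1627\right) \frac{1}{189978} = - \frac{1627}{189978}$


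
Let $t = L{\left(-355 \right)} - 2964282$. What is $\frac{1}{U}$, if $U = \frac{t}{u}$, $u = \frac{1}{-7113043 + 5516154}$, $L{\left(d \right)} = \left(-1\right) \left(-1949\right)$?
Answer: $\frac{1}{4730516982037} \approx 2.1139 \cdot 10^{-13}$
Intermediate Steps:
$L{\left(d \right)} = 1949$
$u = - \frac{1}{1596889}$ ($u = \frac{1}{-1596889} = - \frac{1}{1596889} \approx -6.2622 \cdot 10^{-7}$)
$t = -2962333$ ($t = 1949 - 2964282 = -2962333$)
$U = 4730516982037$ ($U = - \frac{2962333}{- \frac{1}{1596889}} = \left(-2962333\right) \left(-1596889\right) = 4730516982037$)
$\frac{1}{U} = \frac{1}{4730516982037}$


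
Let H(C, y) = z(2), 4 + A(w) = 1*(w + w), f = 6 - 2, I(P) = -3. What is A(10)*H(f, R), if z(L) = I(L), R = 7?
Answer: -48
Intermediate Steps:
f = 4
A(w) = -4 + 2*w (A(w) = -4 + 1*(w + w) = -4 + 1*(2*w) = -4 + 2*w)
z(L) = -3
H(C, y) = -3
A(10)*H(f, R) = (-4 + 2*10)*(-3) = (-4 + 20)*(-3) = 16*(-3) = -48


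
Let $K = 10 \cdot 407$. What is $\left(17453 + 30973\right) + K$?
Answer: $52496$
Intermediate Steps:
$K = 4070$
$\left(17453 + 30973\right) + K = \left(17453 + 30973\right) + 4070 = 48426 + 4070 = 52496$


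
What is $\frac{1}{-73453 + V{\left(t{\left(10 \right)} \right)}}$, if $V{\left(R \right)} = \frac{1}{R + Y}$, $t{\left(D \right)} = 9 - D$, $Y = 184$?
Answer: $- \frac{183}{13441898} \approx -1.3614 \cdot 10^{-5}$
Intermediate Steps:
$V{\left(R \right)} = \frac{1}{184 + R}$ ($V{\left(R \right)} = \frac{1}{R + 184} = \frac{1}{184 + R}$)
$\frac{1}{-73453 + V{\left(t{\left(10 \right)} \right)}} = \frac{1}{-73453 + \frac{1}{184 + \left(9 - 10\right)}} = \frac{1}{-73453 + \frac{1}{184 - 1}} = \frac{1}{-73453 + \frac{1}{183}} = \frac{1}{- \frac{13441898}{183}} = - \frac{183}{13441898}$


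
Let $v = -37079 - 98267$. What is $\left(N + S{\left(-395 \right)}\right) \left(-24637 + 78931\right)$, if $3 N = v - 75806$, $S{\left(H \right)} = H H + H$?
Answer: $4628346324$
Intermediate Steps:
$v = -135346$
$S{\left(H \right)} = H + H^{2}$ ($S{\left(H \right)} = H^{2} + H = H + H^{2}$)
$N = -70384$ ($N = \frac{-135346 - 75806}{3} = \frac{1}{3} \left(-211152\right) = -70384$)
$\left(N + S{\left(-395 \right)}\right) \left(-24637 + 78931\right) = \left(-70384 - 395 \left(1 - 395\right)\right) \left(-24637 + 78931\right) = \left(-70384 - -155630\right) 54294 = \left(-70384 + 155630\right) 54294 = 85246 \cdot 54294 = 4628346324$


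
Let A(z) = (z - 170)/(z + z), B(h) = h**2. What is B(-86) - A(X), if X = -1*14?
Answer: 51726/7 ≈ 7389.4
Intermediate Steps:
X = -14
A(z) = (-170 + z)/(2*z) (A(z) = (-170 + z)/((2*z)) = (-170 + z)*(1/(2*z)) = (-170 + z)/(2*z))
B(-86) - A(X) = (-86)**2 - (-170 - 14)/(2*(-14)) = 7396 - (-1)*(-184)/(2*14) = 7396 - 1*46/7 = 7396 - 46/7 = 51726/7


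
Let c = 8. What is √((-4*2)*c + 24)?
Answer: 2*I*√10 ≈ 6.3246*I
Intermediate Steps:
√((-4*2)*c + 24) = √(-4*2*8 + 24) = √(-8*8 + 24) = √(-64 + 24) = √(-40) = 2*I*√10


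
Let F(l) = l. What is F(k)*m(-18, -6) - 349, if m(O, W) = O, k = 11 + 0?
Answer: -547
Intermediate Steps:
k = 11
F(k)*m(-18, -6) - 349 = 11*(-18) - 349 = -198 - 349 = -547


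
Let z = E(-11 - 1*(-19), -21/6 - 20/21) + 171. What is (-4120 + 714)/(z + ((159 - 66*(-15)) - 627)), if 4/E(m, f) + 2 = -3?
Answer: -17030/3461 ≈ -4.9205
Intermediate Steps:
E(m, f) = -⅘ (E(m, f) = 4/(-2 - 3) = 4/(-5) = 4*(-⅕) = -⅘)
z = 851/5 (z = -⅘ + 171 = 851/5 ≈ 170.20)
(-4120 + 714)/(z + ((159 - 66*(-15)) - 627)) = (-4120 + 714)/(851/5 + ((159 - 66*(-15)) - 627)) = -3406/(851/5 + ((159 + 990) - 627)) = -3406/(851/5 + (1149 - 627)) = -3406/(851/5 + 522) = -3406/3461/5 = -3406*5/3461 = -17030/3461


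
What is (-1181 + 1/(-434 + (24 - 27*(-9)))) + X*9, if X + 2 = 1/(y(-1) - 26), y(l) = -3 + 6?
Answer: -4606885/3841 ≈ -1199.4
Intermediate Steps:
y(l) = 3
X = -47/23 (X = -2 + 1/(3 - 26) = -2 + 1/(-23) = -2 - 1/23 = -47/23 ≈ -2.0435)
(-1181 + 1/(-434 + (24 - 27*(-9)))) + X*9 = (-1181 + 1/(-434 + (24 - 27*(-9)))) - 47/23*9 = (-1181 + 1/(-434 + (24 + 243))) - 423/23 = (-1181 + 1/(-434 + 267)) - 423/23 = (-1181 + 1/(-167)) - 423/23 = (-1181 - 1/167) - 423/23 = -197228/167 - 423/23 = -4606885/3841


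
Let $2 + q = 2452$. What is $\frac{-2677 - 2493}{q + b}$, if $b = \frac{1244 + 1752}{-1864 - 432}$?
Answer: $- \frac{423940}{200793} \approx -2.1113$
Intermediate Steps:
$q = 2450$ ($q = -2 + 2452 = 2450$)
$b = - \frac{107}{82}$ ($b = \frac{2996}{-2296} = 2996 \left(- \frac{1}{2296}\right) = - \frac{107}{82} \approx -1.3049$)
$\frac{-2677 - 2493}{q + b} = \frac{-2677 - 2493}{2450 - \frac{107}{82}} = - \frac{5170}{\frac{200793}{82}} = \left(-5170\right) \frac{82}{200793} = - \frac{423940}{200793}$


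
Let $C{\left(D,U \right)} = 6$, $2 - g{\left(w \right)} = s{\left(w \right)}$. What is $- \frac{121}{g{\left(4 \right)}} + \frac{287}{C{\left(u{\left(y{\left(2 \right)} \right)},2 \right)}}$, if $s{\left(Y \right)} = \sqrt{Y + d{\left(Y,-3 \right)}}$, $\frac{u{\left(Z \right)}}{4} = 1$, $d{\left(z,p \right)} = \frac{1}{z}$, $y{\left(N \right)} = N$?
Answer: $\frac{6095}{6} + 242 \sqrt{17} \approx 2013.6$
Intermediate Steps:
$u{\left(Z \right)} = 4$ ($u{\left(Z \right)} = 4 \cdot 1 = 4$)
$s{\left(Y \right)} = \sqrt{Y + \frac{1}{Y}}$
$g{\left(w \right)} = 2 - \sqrt{w + \frac{1}{w}}$
$- \frac{121}{g{\left(4 \right)}} + \frac{287}{C{\left(u{\left(y{\left(2 \right)} \right)},2 \right)}} = - \frac{121}{2 - \sqrt{4 + \frac{1}{4}}} + \frac{287}{6} = - \frac{121}{2 - \sqrt{4 + \frac{1}{4}}} + 287 \cdot \frac{1}{6} = - \frac{121}{2 - \sqrt{\frac{17}{4}}} + \frac{287}{6} = - \frac{121}{2 - \frac{\sqrt{17}}{2}} + \frac{287}{6} = \frac{287}{6} - \frac{121}{2 - \frac{\sqrt{17}}{2}}$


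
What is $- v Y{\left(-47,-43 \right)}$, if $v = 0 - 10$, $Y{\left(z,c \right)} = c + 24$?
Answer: $-190$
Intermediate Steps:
$Y{\left(z,c \right)} = 24 + c$
$v = -10$
$- v Y{\left(-47,-43 \right)} = - \left(-10\right) \left(24 - 43\right) = - \left(-10\right) \left(-19\right) = \left(-1\right) 190 = -190$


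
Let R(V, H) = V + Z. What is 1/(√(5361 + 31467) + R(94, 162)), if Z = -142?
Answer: 4/2877 + √1023/5754 ≈ 0.0069490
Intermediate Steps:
R(V, H) = -142 + V (R(V, H) = V - 142 = -142 + V)
1/(√(5361 + 31467) + R(94, 162)) = 1/(√(5361 + 31467) + (-142 + 94)) = 1/(√36828 - 48) = 1/(6*√1023 - 48) = 1/(-48 + 6*√1023)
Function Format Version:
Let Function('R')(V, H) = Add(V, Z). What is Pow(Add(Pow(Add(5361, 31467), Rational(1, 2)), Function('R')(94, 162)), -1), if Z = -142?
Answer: Add(Rational(4, 2877), Mul(Rational(1, 5754), Pow(1023, Rational(1, 2)))) ≈ 0.0069490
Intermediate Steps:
Function('R')(V, H) = Add(-142, V) (Function('R')(V, H) = Add(V, -142) = Add(-142, V))
Pow(Add(Pow(Add(5361, 31467), Rational(1, 2)), Function('R')(94, 162)), -1) = Pow(Add(Pow(Add(5361, 31467), Rational(1, 2)), Add(-142, 94)), -1) = Pow(Add(Pow(36828, Rational(1, 2)), -48), -1) = Pow(Add(Mul(6, Pow(1023, Rational(1, 2))), -48), -1) = Pow(Add(-48, Mul(6, Pow(1023, Rational(1, 2)))), -1)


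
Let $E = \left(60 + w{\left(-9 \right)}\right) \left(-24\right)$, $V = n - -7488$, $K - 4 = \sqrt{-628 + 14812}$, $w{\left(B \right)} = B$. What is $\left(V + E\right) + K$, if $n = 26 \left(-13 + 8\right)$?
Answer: $6138 + 6 \sqrt{394} \approx 6257.1$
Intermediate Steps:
$n = -130$ ($n = 26 \left(-5\right) = -130$)
$K = 4 + 6 \sqrt{394}$ ($K = 4 + \sqrt{-628 + 14812} = 4 + \sqrt{14184} = 4 + 6 \sqrt{394} \approx 123.1$)
$V = 7358$ ($V = -130 - -7488 = -130 + 7488 = 7358$)
$E = -1224$ ($E = \left(60 - 9\right) \left(-24\right) = 51 \left(-24\right) = -1224$)
$\left(V + E\right) + K = \left(7358 - 1224\right) + \left(4 + 6 \sqrt{394}\right) = 6134 + \left(4 + 6 \sqrt{394}\right) = 6138 + 6 \sqrt{394}$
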